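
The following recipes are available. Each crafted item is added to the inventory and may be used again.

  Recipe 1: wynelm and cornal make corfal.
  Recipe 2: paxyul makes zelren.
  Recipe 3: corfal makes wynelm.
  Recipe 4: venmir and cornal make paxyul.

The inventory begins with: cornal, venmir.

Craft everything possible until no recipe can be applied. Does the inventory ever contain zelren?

Yes

Using Recipe 4, venmir and cornal make paxyul.
paxyul → zelren (Recipe 2).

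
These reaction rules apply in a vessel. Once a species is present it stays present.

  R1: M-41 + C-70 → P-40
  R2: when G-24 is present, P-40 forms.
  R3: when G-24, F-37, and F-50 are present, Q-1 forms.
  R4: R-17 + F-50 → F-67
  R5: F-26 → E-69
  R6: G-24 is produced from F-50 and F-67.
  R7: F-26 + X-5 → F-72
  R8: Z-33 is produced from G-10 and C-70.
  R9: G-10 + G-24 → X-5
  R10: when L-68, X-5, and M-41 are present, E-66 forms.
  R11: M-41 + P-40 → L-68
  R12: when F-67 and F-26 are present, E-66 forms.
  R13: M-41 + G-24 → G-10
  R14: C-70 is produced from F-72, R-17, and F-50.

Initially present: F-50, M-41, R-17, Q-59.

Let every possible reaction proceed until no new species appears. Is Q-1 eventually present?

Q-1 would need G-24, F-37, and F-50 (R3), but F-37 never forms.

No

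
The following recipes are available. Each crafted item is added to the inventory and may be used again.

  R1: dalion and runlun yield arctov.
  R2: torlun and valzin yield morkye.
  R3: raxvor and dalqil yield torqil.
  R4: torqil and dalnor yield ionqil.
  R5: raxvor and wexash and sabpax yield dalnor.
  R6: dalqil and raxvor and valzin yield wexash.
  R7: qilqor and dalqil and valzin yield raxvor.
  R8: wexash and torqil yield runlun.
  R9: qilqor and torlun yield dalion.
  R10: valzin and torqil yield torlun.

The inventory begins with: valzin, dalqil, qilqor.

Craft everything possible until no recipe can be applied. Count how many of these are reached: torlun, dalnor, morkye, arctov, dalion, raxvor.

qilqor and dalqil and valzin → raxvor (R7).
dalqil and raxvor and valzin → wexash (R6).
raxvor and dalqil → torqil (R3).
valzin and torqil → torlun (R10).
Using R8, wexash and torqil make runlun.
qilqor and torlun → dalion (R9).
torlun and valzin → morkye (R2).
Using R1, dalion and runlun make arctov.
torlun: reached.
dalnor would need raxvor, wexash, and sabpax (R5), but sabpax is never obtained.
morkye: reached.
arctov: reached.
dalion: reached.
raxvor: reached.
Reached: torlun, morkye, arctov, dalion, and raxvor — 5 of the 6.

5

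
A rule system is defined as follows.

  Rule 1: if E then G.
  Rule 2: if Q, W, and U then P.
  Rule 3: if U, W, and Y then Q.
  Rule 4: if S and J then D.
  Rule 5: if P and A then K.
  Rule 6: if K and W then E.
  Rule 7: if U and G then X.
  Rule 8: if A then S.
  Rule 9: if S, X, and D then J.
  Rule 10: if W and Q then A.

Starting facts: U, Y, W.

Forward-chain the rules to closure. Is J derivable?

J would need S, X, and D (Rule 9), but D is never established.

No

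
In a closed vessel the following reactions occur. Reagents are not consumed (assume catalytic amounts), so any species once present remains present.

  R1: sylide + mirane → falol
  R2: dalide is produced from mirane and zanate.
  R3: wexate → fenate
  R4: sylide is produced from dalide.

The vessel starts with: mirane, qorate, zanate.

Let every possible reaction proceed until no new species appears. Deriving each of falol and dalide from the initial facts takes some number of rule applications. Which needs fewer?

dalide: mirane and zanate present → dalide forms (R2). [1 rule application]
falol: mirane and zanate present → dalide forms (R2). dalide present → sylide forms (R4). sylide and mirane present → falol forms (R1). [3 rule applications]
dalide needs fewer.

dalide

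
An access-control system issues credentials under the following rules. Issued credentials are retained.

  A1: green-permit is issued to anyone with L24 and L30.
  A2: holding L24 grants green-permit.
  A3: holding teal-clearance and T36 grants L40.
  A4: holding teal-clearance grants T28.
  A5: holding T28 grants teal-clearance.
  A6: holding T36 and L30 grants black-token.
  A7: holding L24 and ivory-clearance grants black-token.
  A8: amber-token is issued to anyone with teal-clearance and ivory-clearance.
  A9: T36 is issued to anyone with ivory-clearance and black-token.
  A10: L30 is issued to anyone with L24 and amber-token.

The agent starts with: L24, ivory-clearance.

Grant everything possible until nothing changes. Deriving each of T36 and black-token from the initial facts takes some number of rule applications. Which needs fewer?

black-token

black-token: Holding L24 and ivory-clearance grants black-token (A7). [1 rule application]
T36: Holding L24 and ivory-clearance grants black-token (A7). Holding ivory-clearance and black-token grants T36 (A9). [2 rule applications]
black-token needs fewer.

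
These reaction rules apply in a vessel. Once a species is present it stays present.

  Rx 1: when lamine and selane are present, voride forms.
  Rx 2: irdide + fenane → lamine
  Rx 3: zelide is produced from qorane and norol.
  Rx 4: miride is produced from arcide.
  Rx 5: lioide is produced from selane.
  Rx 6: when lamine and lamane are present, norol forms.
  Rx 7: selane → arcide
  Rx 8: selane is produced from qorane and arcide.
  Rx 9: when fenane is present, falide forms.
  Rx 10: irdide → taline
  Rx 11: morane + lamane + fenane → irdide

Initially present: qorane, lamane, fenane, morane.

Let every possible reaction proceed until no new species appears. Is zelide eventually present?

Yes

morane, lamane, and fenane present → irdide forms (Rx 11).
irdide and fenane present → lamine forms (Rx 2).
lamine and lamane present → norol forms (Rx 6).
qorane and norol present → zelide forms (Rx 3).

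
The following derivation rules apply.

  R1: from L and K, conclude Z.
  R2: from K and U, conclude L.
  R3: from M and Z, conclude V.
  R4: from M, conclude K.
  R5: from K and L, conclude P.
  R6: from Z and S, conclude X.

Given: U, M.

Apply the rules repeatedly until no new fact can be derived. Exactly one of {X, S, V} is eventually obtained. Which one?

M holds, so K follows (R4).
K and U hold, so L follows (R2).
L and K hold, so Z follows (R1).
From M and Z, R3 gives V.
X would need Z and S (R6), but S is never established. No rule produces S, and it is not given.

V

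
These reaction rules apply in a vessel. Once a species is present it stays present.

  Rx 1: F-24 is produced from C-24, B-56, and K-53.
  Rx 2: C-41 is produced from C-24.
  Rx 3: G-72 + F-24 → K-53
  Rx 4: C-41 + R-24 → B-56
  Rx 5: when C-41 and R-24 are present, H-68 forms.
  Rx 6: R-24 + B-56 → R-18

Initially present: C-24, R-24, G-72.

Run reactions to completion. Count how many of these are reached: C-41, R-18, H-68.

C-24 present → C-41 forms (Rx 2).
C-41 and R-24 present → H-68 forms (Rx 5).
C-41 and R-24 present → B-56 forms (Rx 4).
R-24 and B-56 present → R-18 forms (Rx 6).
C-41: reached.
R-18: reached.
H-68: reached.
All 3 are reached.

3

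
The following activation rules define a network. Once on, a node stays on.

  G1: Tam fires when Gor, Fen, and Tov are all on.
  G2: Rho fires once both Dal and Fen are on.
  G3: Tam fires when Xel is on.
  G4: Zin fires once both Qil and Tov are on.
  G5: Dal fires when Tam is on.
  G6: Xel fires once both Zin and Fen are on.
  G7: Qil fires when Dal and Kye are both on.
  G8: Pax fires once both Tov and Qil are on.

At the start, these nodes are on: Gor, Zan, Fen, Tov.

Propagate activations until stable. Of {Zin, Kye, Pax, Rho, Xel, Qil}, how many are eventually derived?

Gor, Fen, and Tov are on, so Tam fires (G1).
Tam is on, so Dal fires (G5).
G2: Dal and Fen on → Rho on.
Zin would need Qil and Tov (G4), but Qil never turns on.
No rule produces Kye, and it is not given.
Pax would need Tov and Qil (G8), but Qil never turns on.
Rho: reached.
Xel would need Zin and Fen (G6), but Zin never turns on.
Qil would need Dal and Kye (G7), but Kye never turns on.
Reached: Rho — 1 of the 6.

1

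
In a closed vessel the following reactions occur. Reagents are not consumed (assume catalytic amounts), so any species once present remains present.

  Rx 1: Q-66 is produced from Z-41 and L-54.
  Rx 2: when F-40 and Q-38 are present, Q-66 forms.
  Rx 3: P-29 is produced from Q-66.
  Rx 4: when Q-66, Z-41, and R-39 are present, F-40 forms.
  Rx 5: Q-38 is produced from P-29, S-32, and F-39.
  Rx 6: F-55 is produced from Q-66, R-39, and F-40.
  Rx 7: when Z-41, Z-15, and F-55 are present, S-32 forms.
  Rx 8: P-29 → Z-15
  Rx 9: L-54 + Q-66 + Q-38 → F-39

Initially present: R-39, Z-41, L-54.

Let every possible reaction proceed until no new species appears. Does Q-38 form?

No

Q-38 would need P-29, S-32, and F-39 (Rx 5), but F-39 never forms.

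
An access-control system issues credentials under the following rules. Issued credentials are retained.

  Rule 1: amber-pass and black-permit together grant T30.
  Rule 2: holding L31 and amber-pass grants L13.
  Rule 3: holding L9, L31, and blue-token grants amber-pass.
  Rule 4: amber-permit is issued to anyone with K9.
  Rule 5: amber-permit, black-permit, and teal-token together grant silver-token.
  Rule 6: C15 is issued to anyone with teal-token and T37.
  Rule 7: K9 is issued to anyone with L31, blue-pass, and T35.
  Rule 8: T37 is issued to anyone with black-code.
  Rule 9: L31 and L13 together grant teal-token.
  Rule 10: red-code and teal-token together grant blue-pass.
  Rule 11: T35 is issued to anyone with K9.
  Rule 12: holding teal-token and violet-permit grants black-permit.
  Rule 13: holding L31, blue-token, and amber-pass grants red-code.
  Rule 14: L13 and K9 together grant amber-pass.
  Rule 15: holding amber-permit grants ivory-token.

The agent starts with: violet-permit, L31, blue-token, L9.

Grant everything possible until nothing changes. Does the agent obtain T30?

Holding L9, L31, and blue-token grants amber-pass (Rule 3).
Holding L31 and amber-pass grants L13 (Rule 2).
Holding L31 and L13 grants teal-token (Rule 9).
Holding teal-token and violet-permit grants black-permit (Rule 12).
Holding amber-pass and black-permit grants T30 (Rule 1).

Yes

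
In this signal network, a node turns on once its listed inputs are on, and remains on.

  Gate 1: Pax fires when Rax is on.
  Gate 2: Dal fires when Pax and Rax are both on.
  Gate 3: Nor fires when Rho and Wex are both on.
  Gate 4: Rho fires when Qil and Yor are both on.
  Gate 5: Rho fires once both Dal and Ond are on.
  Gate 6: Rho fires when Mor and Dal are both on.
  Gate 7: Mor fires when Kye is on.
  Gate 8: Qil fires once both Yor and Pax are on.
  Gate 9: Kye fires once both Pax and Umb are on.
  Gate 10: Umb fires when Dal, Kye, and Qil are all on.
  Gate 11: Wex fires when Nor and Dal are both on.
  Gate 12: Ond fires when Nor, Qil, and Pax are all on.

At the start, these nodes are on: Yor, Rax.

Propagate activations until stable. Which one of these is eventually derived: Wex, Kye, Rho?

Rax is on, so Pax fires (Gate 1).
Yor and Pax are on, so Qil fires (Gate 8).
Gate 4: Qil and Yor on → Rho on.
Wex would need Nor and Dal (Gate 11), but Nor never turns on. Kye would need Pax and Umb (Gate 9), but Umb never turns on.

Rho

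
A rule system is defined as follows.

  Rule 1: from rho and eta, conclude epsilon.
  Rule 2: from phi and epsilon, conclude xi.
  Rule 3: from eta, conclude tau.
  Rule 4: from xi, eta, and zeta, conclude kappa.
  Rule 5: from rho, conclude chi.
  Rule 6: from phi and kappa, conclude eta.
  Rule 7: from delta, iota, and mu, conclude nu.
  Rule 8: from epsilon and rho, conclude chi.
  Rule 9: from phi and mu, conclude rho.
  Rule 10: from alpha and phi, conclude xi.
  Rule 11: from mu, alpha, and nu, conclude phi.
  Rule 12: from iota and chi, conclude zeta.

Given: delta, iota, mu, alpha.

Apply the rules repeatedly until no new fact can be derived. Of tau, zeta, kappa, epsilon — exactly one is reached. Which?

zeta

delta, iota, and mu hold, so nu follows (Rule 7).
mu, alpha, and nu hold, so phi follows (Rule 11).
From phi and mu, Rule 9 gives rho.
rho holds, so chi follows (Rule 5).
From iota and chi, Rule 12 gives zeta.
epsilon would need rho and eta (Rule 1), but eta is never established. kappa would need xi, eta, and zeta (Rule 4), but eta is never established. tau would need eta (Rule 3), but eta is never established.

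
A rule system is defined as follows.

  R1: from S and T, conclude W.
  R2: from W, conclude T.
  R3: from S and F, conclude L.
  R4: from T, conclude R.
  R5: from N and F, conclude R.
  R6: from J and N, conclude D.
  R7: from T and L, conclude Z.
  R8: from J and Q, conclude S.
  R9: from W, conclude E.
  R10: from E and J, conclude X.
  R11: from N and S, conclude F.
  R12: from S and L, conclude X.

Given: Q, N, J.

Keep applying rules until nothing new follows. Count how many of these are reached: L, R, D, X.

4

From J and Q, R8 gives S.
From J and N, R6 gives D.
From N and S, R11 gives F.
From S and F, R3 gives L.
From N and F, R5 gives R.
From S and L, R12 gives X.
L: reached.
R: reached.
D: reached.
X: reached.
All 4 are reached.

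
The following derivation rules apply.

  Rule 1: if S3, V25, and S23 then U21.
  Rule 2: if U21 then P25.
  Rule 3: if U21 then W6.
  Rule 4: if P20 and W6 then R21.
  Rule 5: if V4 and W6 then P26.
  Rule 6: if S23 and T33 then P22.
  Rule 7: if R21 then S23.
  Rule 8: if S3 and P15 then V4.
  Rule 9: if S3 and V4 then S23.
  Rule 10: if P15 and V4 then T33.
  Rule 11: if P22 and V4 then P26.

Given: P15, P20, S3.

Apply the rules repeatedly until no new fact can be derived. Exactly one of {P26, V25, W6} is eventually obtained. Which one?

P26

From S3 and P15, Rule 8 gives V4.
From P15 and V4, Rule 10 gives T33.
From S3 and V4, Rule 9 gives S23.
From S23 and T33, Rule 6 gives P22.
P22 and V4 hold, so P26 follows (Rule 11).
No rule produces V25, and it is not given. W6 would need U21 (Rule 3), but U21 is never established.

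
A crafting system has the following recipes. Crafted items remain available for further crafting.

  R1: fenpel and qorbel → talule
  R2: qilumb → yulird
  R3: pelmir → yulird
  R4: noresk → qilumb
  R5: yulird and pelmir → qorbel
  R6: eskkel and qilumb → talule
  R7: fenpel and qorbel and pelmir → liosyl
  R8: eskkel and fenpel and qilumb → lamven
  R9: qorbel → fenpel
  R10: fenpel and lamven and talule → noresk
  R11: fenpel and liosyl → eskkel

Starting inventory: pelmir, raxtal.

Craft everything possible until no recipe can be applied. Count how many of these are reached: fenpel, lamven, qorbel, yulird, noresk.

3

pelmir → yulird (R3).
Using R5, yulird and pelmir make qorbel.
qorbel → fenpel (R9).
fenpel: reached.
lamven would need eskkel, fenpel, and qilumb (R8), but qilumb is never obtained.
qorbel: reached.
yulird: reached.
noresk would need fenpel, lamven, and talule (R10), but lamven is never obtained.
Reached: fenpel, qorbel, and yulird — 3 of the 5.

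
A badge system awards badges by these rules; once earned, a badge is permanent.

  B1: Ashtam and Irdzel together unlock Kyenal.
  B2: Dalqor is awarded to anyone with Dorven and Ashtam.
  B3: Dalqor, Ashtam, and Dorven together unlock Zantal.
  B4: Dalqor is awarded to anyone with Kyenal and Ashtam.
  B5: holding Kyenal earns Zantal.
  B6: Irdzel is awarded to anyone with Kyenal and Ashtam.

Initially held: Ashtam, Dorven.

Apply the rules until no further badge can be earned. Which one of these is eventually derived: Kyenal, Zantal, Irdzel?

With Dorven and Ashtam, Dalqor is earned (B2).
With Dalqor, Ashtam, and Dorven, Zantal is earned (B3).
Irdzel would need Kyenal and Ashtam (B6), but Kyenal is never earned. Kyenal would need Ashtam and Irdzel (B1), but Irdzel is never earned.

Zantal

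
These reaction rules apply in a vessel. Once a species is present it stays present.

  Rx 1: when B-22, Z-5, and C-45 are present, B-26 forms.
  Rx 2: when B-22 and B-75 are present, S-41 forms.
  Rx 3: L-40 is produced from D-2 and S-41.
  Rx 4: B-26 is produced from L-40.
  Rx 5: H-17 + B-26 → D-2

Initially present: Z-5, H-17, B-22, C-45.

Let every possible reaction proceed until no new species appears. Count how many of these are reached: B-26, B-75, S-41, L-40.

1

B-22, Z-5, and C-45 present → B-26 forms (Rx 1).
B-26: reached.
No rule produces B-75, and it is not given.
S-41 would need B-22 and B-75 (Rx 2), but B-75 never forms.
L-40 would need D-2 and S-41 (Rx 3), but S-41 never forms.
Reached: B-26 — 1 of the 4.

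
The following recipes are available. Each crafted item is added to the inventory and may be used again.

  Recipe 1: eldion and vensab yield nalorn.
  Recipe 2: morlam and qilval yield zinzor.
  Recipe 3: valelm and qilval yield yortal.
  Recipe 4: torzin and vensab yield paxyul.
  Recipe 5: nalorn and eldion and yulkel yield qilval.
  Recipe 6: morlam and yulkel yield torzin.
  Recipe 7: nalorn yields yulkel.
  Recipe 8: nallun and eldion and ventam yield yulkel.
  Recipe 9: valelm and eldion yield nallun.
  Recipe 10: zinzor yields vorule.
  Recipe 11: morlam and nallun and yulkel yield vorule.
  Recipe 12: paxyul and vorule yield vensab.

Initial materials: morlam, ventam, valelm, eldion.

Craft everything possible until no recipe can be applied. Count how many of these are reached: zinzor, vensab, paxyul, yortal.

zinzor would need morlam and qilval (Recipe 2), but qilval is never obtained.
vensab would need paxyul and vorule (Recipe 12), but paxyul is never obtained.
paxyul would need torzin and vensab (Recipe 4), but vensab is never obtained.
yortal would need valelm and qilval (Recipe 3), but qilval is never obtained.
None of the 4 are reached.

0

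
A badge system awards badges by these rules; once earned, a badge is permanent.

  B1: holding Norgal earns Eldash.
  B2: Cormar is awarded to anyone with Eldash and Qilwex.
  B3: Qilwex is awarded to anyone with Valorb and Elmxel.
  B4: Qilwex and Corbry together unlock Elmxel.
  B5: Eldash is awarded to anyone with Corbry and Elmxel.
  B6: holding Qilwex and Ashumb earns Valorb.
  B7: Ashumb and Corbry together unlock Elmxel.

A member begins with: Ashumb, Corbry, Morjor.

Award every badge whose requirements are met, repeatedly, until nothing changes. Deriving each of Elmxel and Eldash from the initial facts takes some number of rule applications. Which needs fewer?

Elmxel: With Ashumb and Corbry, Elmxel is earned (B7). [1 rule application]
Eldash: With Ashumb and Corbry, Elmxel is earned (B7). With Corbry and Elmxel, Eldash is earned (B5). [2 rule applications]
Elmxel needs fewer.

Elmxel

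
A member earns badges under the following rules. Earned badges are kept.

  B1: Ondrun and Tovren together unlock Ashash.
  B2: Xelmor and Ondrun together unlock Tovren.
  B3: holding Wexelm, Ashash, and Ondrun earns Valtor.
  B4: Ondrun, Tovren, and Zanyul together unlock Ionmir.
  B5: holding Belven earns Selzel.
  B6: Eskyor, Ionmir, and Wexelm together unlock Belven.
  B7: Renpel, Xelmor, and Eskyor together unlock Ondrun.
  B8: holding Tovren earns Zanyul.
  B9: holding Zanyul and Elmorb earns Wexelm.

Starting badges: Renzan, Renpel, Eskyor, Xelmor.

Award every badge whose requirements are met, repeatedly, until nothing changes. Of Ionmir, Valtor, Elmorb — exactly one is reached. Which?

Ionmir

With Renpel, Xelmor, and Eskyor, Ondrun is earned (B7).
With Xelmor and Ondrun, Tovren is earned (B2).
With Tovren, Zanyul is earned (B8).
With Ondrun, Tovren, and Zanyul, Ionmir is earned (B4).
Valtor would need Wexelm, Ashash, and Ondrun (B3), but Wexelm is never earned. No rule produces Elmorb, and it is not given.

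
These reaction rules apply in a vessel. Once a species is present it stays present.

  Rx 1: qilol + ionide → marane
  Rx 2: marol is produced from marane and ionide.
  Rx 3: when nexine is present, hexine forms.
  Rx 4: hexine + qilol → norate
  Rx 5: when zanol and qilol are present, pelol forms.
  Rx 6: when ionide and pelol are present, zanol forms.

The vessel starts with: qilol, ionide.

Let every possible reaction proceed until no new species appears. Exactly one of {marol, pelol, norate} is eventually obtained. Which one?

qilol and ionide present → marane forms (Rx 1).
marane and ionide present → marol forms (Rx 2).
norate would need hexine and qilol (Rx 4), but hexine never forms. pelol would need zanol and qilol (Rx 5), but zanol never forms.

marol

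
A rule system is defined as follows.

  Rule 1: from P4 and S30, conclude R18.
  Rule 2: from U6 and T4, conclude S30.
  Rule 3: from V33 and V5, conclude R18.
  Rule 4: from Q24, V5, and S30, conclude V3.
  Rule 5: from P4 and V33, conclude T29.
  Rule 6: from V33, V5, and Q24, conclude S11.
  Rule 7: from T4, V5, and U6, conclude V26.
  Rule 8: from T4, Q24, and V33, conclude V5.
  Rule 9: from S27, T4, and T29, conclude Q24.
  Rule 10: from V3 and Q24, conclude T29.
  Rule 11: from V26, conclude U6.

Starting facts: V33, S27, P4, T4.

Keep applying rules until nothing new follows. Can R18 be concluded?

Yes

From P4 and V33, Rule 5 gives T29.
From S27, T4, and T29, Rule 9 gives Q24.
T4, Q24, and V33 hold, so V5 follows (Rule 8).
V33 and V5 hold, so R18 follows (Rule 3).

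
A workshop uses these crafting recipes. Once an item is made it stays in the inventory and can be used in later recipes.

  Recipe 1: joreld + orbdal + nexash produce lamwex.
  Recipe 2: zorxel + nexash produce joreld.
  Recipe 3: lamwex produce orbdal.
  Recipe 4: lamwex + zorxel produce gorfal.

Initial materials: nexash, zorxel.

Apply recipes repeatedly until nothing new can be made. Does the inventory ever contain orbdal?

No

orbdal would need lamwex (Recipe 3), but lamwex is never obtained.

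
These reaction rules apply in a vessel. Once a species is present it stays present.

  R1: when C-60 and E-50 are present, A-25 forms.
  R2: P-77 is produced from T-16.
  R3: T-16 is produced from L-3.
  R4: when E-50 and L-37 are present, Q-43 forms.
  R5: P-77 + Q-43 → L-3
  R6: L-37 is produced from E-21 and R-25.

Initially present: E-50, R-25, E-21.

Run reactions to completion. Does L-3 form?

No

L-3 would need P-77 and Q-43 (R5), but P-77 never forms.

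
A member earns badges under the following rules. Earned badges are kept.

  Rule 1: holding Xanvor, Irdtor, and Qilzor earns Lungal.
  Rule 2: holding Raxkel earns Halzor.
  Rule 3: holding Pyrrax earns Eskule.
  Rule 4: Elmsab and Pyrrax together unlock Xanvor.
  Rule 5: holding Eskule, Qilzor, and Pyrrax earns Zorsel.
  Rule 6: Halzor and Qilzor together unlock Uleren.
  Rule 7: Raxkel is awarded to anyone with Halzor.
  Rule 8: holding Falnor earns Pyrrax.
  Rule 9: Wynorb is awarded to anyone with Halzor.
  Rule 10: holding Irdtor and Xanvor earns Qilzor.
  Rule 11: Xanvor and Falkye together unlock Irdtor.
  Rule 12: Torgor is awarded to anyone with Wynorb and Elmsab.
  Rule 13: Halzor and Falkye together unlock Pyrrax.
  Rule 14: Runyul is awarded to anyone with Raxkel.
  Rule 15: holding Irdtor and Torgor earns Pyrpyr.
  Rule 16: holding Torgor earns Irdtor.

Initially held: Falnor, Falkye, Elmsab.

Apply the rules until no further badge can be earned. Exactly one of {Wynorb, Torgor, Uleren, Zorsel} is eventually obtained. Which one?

Zorsel

With Falnor, Pyrrax is earned (Rule 8).
With Pyrrax, Eskule is earned (Rule 3).
With Elmsab and Pyrrax, Xanvor is earned (Rule 4).
With Xanvor and Falkye, Irdtor is earned (Rule 11).
With Irdtor and Xanvor, Qilzor is earned (Rule 10).
With Eskule, Qilzor, and Pyrrax, Zorsel is earned (Rule 5).
Uleren would need Halzor and Qilzor (Rule 6), but Halzor is never earned. Wynorb would need Halzor (Rule 9), but Halzor is never earned. Torgor would need Wynorb and Elmsab (Rule 12), but Wynorb is never earned.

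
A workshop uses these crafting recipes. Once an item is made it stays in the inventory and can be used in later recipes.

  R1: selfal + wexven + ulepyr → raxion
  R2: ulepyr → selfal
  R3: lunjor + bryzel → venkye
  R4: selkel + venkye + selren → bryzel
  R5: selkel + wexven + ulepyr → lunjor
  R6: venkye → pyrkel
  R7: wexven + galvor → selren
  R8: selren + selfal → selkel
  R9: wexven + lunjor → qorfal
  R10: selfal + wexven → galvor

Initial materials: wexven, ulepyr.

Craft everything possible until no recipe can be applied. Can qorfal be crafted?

Using R2, ulepyr makes selfal.
selfal + wexven → galvor (R10).
wexven + galvor → selren (R7).
selren + selfal → selkel (R8).
selkel + wexven + ulepyr → lunjor (R5).
wexven + lunjor → qorfal (R9).

Yes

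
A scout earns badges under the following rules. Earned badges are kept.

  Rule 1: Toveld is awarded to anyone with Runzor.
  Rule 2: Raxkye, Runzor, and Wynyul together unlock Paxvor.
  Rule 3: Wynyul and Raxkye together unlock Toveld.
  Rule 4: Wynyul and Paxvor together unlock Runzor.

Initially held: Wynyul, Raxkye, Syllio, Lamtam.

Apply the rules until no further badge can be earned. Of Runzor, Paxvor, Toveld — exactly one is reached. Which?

With Wynyul and Raxkye, Toveld is earned (Rule 3).
Runzor would need Wynyul and Paxvor (Rule 4), but Paxvor is never earned. Paxvor would need Raxkye, Runzor, and Wynyul (Rule 2), but Runzor is never earned.

Toveld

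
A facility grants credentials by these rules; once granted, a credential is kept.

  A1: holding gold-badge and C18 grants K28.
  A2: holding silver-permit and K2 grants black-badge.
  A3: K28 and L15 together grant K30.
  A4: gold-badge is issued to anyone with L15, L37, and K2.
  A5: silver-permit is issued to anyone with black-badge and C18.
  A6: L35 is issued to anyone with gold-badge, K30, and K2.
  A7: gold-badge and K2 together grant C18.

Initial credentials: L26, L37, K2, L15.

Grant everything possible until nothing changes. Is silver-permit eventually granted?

silver-permit would need black-badge and C18 (A5), but black-badge is never granted.

No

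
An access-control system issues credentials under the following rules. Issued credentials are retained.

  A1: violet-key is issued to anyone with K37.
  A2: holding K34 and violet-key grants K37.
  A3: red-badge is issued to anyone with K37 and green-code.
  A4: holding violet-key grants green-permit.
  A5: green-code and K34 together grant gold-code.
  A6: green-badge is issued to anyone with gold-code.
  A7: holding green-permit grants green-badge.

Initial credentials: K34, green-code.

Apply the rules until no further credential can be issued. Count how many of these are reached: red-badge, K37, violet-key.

0

red-badge would need K37 and green-code (A3), but K37 is never granted.
K37 would need K34 and violet-key (A2), but violet-key is never granted.
violet-key would need K37 (A1), but K37 is never granted.
None of the 3 are reached.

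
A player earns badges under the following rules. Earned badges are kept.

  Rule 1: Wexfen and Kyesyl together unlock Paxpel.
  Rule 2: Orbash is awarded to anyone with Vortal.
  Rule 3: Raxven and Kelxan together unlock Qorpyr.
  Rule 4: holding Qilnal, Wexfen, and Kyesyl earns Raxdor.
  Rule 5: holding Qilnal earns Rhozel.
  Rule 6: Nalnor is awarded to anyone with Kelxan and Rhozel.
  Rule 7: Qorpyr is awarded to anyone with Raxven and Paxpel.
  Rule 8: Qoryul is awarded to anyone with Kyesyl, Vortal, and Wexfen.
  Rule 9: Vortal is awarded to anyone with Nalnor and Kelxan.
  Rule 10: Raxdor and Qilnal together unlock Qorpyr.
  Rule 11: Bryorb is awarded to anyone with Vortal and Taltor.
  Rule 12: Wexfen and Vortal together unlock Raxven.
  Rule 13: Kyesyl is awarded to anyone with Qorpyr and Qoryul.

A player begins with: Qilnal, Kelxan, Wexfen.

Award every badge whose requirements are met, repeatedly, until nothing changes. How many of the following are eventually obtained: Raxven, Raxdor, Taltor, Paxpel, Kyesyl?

1

With Qilnal, Rhozel is earned (Rule 5).
With Kelxan and Rhozel, Nalnor is earned (Rule 6).
With Nalnor and Kelxan, Vortal is earned (Rule 9).
With Wexfen and Vortal, Raxven is earned (Rule 12).
Raxven: reached.
Raxdor would need Qilnal, Wexfen, and Kyesyl (Rule 4), but Kyesyl is never earned.
No rule produces Taltor, and it is not given.
Paxpel would need Wexfen and Kyesyl (Rule 1), but Kyesyl is never earned.
Kyesyl would need Qorpyr and Qoryul (Rule 13), but Qoryul is never earned.
Reached: Raxven — 1 of the 5.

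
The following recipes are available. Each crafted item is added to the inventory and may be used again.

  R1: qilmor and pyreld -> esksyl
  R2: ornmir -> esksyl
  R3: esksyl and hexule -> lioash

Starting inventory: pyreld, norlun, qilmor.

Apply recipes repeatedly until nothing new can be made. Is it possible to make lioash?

lioash would need esksyl and hexule (R3), but hexule is never obtained.

No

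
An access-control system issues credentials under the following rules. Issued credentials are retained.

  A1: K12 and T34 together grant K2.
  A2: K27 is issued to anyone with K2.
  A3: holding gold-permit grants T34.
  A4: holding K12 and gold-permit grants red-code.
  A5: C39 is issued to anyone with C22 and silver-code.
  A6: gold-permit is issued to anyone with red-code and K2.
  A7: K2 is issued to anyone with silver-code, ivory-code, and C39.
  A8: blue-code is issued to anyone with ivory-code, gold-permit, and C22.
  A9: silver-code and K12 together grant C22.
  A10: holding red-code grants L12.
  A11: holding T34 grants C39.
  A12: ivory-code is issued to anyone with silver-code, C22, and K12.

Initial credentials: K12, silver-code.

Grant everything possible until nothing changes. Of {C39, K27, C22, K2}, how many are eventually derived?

Holding silver-code and K12 grants C22 (A9).
Holding C22 and silver-code grants C39 (A5).
Holding silver-code, C22, and K12 grants ivory-code (A12).
Holding silver-code, ivory-code, and C39 grants K2 (A7).
Holding K2 grants K27 (A2).
C39: reached.
K27: reached.
C22: reached.
K2: reached.
All 4 are reached.

4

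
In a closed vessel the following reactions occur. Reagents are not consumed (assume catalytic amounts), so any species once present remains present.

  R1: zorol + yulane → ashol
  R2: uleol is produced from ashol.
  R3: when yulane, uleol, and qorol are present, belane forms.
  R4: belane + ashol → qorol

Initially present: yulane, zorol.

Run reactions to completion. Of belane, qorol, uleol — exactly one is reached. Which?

uleol

zorol and yulane present → ashol forms (R1).
ashol present → uleol forms (R2).
belane would need yulane, uleol, and qorol (R3), but qorol never forms. qorol would need belane and ashol (R4), but belane never forms.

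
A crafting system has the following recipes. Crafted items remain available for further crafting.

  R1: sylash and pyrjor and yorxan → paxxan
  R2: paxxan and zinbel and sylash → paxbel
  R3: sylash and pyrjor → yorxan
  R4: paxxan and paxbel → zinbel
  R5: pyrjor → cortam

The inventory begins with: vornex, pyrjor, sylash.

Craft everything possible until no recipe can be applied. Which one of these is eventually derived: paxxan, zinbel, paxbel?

paxxan

Using R3, sylash and pyrjor make yorxan.
sylash and pyrjor and yorxan → paxxan (R1).
zinbel would need paxxan and paxbel (R4), but paxbel is never obtained. paxbel would need paxxan, zinbel, and sylash (R2), but zinbel is never obtained.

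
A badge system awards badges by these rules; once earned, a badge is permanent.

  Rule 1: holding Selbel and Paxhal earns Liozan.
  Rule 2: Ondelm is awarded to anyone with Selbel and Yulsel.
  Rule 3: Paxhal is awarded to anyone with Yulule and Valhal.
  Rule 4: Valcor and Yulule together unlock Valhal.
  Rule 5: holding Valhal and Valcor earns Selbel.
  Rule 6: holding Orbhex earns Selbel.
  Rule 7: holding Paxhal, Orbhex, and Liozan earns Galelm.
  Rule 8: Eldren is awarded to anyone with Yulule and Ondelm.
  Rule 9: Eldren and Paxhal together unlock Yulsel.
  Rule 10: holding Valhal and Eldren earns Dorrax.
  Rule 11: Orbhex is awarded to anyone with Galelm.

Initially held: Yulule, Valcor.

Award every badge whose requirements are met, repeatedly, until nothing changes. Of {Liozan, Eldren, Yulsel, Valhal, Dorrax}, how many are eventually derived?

2

With Valcor and Yulule, Valhal is earned (Rule 4).
With Valhal and Valcor, Selbel is earned (Rule 5).
With Yulule and Valhal, Paxhal is earned (Rule 3).
With Selbel and Paxhal, Liozan is earned (Rule 1).
Liozan: reached.
Eldren would need Yulule and Ondelm (Rule 8), but Ondelm is never earned.
Yulsel would need Eldren and Paxhal (Rule 9), but Eldren is never earned.
Valhal: reached.
Dorrax would need Valhal and Eldren (Rule 10), but Eldren is never earned.
Reached: Liozan and Valhal — 2 of the 5.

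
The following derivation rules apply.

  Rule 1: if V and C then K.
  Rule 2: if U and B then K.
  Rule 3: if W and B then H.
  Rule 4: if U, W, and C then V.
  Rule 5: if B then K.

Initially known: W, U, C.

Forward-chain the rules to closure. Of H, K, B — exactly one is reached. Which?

From U, W, and C, Rule 4 gives V.
V and C hold, so K follows (Rule 1).
No rule produces B, and it is not given. H would need W and B (Rule 3), but B is never established.

K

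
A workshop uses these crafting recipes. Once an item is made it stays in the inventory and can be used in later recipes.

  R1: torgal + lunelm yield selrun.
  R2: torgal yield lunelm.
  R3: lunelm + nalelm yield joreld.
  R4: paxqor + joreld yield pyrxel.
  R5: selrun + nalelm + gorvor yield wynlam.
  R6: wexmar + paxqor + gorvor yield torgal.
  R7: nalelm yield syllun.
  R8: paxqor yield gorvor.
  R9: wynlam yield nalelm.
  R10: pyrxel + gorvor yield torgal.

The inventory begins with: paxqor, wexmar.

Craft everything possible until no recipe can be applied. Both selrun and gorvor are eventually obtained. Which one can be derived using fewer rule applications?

gorvor

gorvor: Using R8, paxqor makes gorvor. [1 rule application]
selrun: paxqor → gorvor (R8). Using R6, wexmar, paxqor, and gorvor make torgal. Using R2, torgal makes lunelm. torgal + lunelm → selrun (R1). [4 rule applications]
gorvor needs fewer.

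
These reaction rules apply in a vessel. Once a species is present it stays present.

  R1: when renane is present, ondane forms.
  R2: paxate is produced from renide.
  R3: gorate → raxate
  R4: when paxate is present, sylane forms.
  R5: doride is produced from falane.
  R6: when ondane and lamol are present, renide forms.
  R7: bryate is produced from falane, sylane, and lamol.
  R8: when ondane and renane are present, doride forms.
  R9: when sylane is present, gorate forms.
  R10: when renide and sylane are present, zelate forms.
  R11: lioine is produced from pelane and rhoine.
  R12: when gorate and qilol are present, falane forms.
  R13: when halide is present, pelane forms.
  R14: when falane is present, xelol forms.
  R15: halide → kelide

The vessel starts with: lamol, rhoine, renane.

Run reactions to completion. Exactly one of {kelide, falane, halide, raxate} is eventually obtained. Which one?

raxate

renane present → ondane forms (R1).
ondane and lamol present → renide forms (R6).
renide present → paxate forms (R2).
paxate present → sylane forms (R4).
sylane present → gorate forms (R9).
gorate present → raxate forms (R3).
falane would need gorate and qilol (R12), but qilol never forms. No rule produces halide, and it is not given. kelide would need halide (R15), but halide never forms.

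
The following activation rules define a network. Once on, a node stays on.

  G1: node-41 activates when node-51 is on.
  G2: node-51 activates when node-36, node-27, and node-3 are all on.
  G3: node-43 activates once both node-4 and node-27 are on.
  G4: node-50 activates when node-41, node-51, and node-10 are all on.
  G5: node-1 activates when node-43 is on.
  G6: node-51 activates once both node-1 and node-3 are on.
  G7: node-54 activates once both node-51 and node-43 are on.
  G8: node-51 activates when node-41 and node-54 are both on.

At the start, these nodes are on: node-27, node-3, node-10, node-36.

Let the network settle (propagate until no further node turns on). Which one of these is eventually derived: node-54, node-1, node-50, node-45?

node-50

node-36, node-27, and node-3 are on, so node-51 activates (G2).
G1: node-51 on → node-41 on.
G4: node-41, node-51, and node-10 on → node-50 on.
node-54 would need node-51 and node-43 (G7), but node-43 never turns on. No rule produces node-45, and it is not given. node-1 would need node-43 (G5), but node-43 never turns on.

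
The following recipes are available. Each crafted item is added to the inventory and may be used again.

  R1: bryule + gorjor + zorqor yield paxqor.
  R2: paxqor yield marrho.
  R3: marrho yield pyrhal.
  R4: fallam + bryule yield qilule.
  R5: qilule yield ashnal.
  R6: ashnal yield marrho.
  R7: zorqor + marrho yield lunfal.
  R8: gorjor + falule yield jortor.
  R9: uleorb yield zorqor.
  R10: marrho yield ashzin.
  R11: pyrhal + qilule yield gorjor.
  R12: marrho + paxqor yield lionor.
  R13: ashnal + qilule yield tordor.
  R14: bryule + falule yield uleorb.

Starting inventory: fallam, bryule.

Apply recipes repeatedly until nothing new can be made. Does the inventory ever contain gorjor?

Yes

Using R4, fallam and bryule make qilule.
Using R5, qilule makes ashnal.
Using R6, ashnal makes marrho.
marrho → pyrhal (R3).
pyrhal + qilule → gorjor (R11).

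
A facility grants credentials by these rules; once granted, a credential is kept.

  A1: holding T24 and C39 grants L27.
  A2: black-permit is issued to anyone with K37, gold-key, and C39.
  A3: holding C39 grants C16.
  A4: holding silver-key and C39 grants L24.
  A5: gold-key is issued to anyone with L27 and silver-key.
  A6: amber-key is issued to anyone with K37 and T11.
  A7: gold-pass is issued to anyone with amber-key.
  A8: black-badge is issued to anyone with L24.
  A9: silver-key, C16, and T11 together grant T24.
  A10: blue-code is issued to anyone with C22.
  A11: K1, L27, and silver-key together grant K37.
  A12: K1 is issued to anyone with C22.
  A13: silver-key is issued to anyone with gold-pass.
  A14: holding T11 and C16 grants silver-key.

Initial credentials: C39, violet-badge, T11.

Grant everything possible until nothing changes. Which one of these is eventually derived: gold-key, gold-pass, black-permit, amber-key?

gold-key

Holding C39 grants C16 (A3).
Holding T11 and C16 grants silver-key (A14).
Holding silver-key, C16, and T11 grants T24 (A9).
Holding T24 and C39 grants L27 (A1).
Holding L27 and silver-key grants gold-key (A5).
amber-key would need K37 and T11 (A6), but K37 is never granted. black-permit would need K37, gold-key, and C39 (A2), but K37 is never granted. gold-pass would need amber-key (A7), but amber-key is never granted.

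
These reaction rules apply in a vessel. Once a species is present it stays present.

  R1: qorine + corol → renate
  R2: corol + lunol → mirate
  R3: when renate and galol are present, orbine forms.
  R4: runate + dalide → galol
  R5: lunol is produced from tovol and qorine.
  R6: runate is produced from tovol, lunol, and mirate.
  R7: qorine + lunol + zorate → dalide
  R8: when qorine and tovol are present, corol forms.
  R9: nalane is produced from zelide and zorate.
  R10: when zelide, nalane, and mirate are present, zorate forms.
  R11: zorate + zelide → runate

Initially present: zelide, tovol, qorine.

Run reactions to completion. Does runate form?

Yes

tovol and qorine present → lunol forms (R5).
qorine and tovol present → corol forms (R8).
corol and lunol present → mirate forms (R2).
tovol, lunol, and mirate present → runate forms (R6).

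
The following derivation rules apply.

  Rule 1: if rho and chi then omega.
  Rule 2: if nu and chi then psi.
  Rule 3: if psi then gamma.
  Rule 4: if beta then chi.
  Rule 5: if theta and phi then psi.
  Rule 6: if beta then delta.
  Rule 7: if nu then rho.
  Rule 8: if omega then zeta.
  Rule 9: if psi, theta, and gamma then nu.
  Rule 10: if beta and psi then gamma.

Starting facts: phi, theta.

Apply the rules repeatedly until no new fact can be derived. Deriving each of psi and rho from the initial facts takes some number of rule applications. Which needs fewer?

psi: From theta and phi, Rule 5 gives psi. [1 rule application]
rho: theta and phi hold, so psi follows (Rule 5). psi holds, so gamma follows (Rule 3). From psi, theta, and gamma, Rule 9 gives nu. From nu, Rule 7 gives rho. [4 rule applications]
psi needs fewer.

psi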